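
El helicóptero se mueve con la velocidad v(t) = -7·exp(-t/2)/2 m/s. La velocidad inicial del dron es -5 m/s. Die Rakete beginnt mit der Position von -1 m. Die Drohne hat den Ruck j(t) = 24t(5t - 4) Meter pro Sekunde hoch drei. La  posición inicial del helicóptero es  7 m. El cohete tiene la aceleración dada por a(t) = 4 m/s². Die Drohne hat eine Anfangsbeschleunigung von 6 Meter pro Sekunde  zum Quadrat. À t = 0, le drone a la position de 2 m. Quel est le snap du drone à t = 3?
Pour résoudre ceci, nous devons prendre 1 dérivée de notre équation du jerk j(t) = 24·t·(5·t - 4). La dérivée du jerk donne le snap: s(t) = 240·t - 96. Nous avons le snap s(t) = 240·t - 96. En substituant t = 3: s(3) = 624.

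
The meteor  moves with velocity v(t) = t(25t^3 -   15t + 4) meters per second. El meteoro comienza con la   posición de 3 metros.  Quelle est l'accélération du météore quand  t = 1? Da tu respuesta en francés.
En partant de la vitesse v(t) = t·(25·t^3 - 15·t + 4), nous prenons 1 dérivée. En dérivant la vitesse, nous obtenons l'accélération: a(t) = 25·t^3 + t·(75·t^2 - 15) - 15·t + 4. De l'équation de l'accélération a(t) = 25·t^3 + t·(75·t^2 - 15) - 15·t + 4, nous substituons t = 1 pour obtenir a = 74.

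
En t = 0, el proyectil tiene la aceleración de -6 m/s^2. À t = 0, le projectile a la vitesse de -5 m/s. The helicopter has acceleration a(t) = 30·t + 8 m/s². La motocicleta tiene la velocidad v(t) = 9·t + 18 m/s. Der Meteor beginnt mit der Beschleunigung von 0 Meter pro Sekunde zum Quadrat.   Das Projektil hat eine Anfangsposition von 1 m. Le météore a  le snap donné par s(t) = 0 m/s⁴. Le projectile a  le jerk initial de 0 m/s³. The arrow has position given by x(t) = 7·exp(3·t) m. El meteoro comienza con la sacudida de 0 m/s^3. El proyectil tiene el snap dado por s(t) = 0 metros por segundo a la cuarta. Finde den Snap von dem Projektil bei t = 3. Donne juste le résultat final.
Die Antwort ist 0.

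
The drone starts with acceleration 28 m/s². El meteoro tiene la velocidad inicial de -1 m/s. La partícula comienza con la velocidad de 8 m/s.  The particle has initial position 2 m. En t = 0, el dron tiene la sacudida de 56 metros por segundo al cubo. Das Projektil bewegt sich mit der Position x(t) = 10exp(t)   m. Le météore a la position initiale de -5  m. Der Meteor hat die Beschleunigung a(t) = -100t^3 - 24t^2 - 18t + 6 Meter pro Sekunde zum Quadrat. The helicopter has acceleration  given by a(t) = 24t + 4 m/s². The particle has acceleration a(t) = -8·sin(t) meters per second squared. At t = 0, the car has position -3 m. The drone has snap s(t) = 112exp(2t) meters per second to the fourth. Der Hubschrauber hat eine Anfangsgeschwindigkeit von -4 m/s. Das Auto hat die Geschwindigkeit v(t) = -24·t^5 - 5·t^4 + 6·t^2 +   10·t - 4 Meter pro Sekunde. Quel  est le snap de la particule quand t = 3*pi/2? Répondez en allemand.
Ausgehend von der Beschleunigung a(t) = -8·sin(t), nehmen wir 2 Ableitungen. Durch Ableiten von der Beschleunigung erhalten wir den Ruck: j(t) = -8·cos(t). Durch Ableiten von dem Ruck erhalten wir den Snap: s(t) = 8·sin(t). Mit s(t) = 8·sin(t) und Einsetzen von t = 3*pi/2, finden wir s = -8.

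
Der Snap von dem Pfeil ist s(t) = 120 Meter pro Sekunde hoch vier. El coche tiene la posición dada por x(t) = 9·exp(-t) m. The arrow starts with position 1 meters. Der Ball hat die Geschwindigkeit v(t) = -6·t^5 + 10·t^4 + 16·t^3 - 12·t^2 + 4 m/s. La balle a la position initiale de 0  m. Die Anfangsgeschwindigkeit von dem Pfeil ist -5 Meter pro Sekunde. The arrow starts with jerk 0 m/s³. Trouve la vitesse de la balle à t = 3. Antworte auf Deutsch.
Mit v(t) = -6·t^5 + 10·t^4 + 16·t^3 - 12·t^2 + 4 und Einsetzen von t = 3, finden wir v = -320.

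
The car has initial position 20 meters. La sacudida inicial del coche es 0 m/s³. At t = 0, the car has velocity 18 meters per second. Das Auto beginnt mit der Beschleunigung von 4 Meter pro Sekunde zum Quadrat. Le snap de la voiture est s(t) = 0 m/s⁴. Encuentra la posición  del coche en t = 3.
Debemos encontrar la integral de nuestra ecuación del snap s(t) = 0 4 veces. Integrando el snap y usando la condición inicial j(0) = 0, obtenemos j(t) = 0. Tomando ∫j(t)dt y aplicando a(0) = 4, encontramos a(t) = 4. Integrando la aceleración y usando la condición inicial v(0) = 18, obtenemos v(t) = 4·t + 18. Integrando la velocidad y usando la condición inicial x(0) = 20, obtenemos x(t) = 2·t^2 + 18·t + 20. Usando x(t) = 2·t^2 + 18·t + 20 y sustituyendo t = 3, encontramos x = 92.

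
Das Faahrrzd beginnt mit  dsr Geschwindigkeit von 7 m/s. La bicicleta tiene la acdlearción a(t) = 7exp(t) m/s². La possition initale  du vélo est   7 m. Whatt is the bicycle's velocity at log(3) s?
Starting from acceleration a(t) = 7·exp(t), we take 1 antiderivative. Integrating acceleration and using the initial condition v(0) = 7, we get v(t) = 7·exp(t). We have velocity v(t) = 7·exp(t). Substituting t = log(3): v(log(3)) = 21.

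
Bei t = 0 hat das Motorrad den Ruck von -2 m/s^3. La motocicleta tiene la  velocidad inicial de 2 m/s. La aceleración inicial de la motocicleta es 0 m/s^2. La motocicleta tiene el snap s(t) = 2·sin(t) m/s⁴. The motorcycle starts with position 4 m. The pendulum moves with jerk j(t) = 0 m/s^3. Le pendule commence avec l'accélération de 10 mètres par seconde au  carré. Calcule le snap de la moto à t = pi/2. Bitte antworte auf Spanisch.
De la ecuación del snap s(t) = 2·sin(t), sustituimos t = pi/2 para obtener s = 2.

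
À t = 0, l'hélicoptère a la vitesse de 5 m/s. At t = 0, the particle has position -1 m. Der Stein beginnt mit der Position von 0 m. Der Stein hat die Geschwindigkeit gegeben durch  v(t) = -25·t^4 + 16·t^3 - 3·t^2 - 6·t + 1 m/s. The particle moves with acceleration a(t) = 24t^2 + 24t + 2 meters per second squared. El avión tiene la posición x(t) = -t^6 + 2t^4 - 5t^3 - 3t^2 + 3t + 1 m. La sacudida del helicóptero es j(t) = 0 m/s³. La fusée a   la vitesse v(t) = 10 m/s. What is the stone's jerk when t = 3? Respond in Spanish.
Debemos derivar nuestra ecuación de la velocidad v(t) = -25·t^4 + 16·t^3 - 3·t^2 - 6·t + 1 2 veces. Derivando la velocidad, obtenemos la aceleración: a(t) = -100·t^3 + 48·t^2 - 6·t - 6. La derivada de la aceleración da la sacudida: j(t) = -300·t^2 + 96·t - 6. De la ecuación de la sacudida j(t) = -300·t^2 + 96·t - 6, sustituimos t = 3 para obtener j = -2418.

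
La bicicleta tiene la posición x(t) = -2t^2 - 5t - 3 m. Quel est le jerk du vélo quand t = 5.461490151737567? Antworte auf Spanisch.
Debemos derivar nuestra ecuación de la posición x(t) = -2·t^2 - 5·t - 3 3 veces. La derivada de la posición da la velocidad: v(t) = -4·t - 5. La derivada de la velocidad da la aceleración: a(t) = -4. Derivando la aceleración, obtenemos la sacudida: j(t) = 0. Usando j(t) = 0 y sustituyendo t = 5.461490151737567, encontramos j = 0.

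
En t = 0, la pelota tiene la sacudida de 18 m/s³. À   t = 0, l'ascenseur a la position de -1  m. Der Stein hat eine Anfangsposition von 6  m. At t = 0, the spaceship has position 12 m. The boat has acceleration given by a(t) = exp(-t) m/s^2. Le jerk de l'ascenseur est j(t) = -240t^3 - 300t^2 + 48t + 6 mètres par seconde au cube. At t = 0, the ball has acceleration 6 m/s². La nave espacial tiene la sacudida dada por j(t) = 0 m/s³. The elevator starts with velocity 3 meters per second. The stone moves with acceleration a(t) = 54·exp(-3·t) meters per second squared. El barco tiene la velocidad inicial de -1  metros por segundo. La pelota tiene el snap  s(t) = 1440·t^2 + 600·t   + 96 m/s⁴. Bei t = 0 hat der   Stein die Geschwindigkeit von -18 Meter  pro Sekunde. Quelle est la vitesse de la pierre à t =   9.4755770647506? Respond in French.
Nous devons intégrer notre équation de l'accélération a(t) = 54·exp(-3·t) 1 fois. En intégrant l'accélération et en utilisant la condition initiale v(0) = -18, nous obtenons v(t) = -18·exp(-3·t). Nous avons la vitesse v(t) = -18·exp(-3·t). En substituant t = 9.4755770647506: v(9.4755770647506) = -8.12269243252275E-12.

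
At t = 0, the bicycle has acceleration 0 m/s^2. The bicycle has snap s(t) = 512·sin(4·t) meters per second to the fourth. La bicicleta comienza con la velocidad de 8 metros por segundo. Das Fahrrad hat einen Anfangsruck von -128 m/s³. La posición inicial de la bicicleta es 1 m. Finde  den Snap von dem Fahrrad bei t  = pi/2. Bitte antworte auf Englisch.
We have snap s(t) = 512·sin(4·t). Substituting t = pi/2: s(pi/2) = 0.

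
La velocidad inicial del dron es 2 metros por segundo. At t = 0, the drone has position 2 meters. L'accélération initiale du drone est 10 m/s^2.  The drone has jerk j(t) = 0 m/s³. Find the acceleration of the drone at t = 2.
We must find the antiderivative of our jerk equation j(t) = 0 1 time. Taking ∫j(t)dt and applying a(0) = 10, we find a(t) = 10. Using a(t) = 10 and substituting t = 2, we find a = 10.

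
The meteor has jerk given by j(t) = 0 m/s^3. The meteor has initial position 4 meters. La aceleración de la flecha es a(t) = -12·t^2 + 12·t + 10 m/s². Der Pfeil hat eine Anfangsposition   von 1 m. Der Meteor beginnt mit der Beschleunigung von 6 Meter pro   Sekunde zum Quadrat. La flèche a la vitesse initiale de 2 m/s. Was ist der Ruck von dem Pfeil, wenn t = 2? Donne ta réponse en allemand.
Um dies zu lösen, müssen wir 1 Ableitung unserer Gleichung für die Beschleunigung a(t) = -12·t^2 + 12·t + 10 nehmen. Durch Ableiten von der Beschleunigung erhalten wir den Ruck: j(t) = 12 - 24·t. Wir haben den Ruck j(t) = 12 - 24·t. Durch Einsetzen von t = 2: j(2) = -36.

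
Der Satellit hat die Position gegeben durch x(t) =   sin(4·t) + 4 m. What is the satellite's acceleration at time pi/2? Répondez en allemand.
Ausgehend von der Position x(t) = sin(4·t) + 4, nehmen wir 2 Ableitungen. Die Ableitung von der Position ergibt die Geschwindigkeit: v(t) = 4·cos(4·t). Durch Ableiten von der Geschwindigkeit erhalten wir die Beschleunigung: a(t) = -16·sin(4·t). Aus der Gleichung für die Beschleunigung a(t) = -16·sin(4·t), setzen wir t = pi/2 ein und erhalten a = 0.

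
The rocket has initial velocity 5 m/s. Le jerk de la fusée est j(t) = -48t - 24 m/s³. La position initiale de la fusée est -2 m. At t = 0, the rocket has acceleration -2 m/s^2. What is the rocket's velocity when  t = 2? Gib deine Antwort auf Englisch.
Starting from jerk j(t) = -48·t - 24, we take 2 antiderivatives. Finding the antiderivative of j(t) and using a(0) = -2: a(t) = -24·t^2 - 24·t - 2. The antiderivative of acceleration, with v(0) = 5, gives velocity: v(t) = -8·t^3 - 12·t^2 - 2·t + 5. Using v(t) = -8·t^3 - 12·t^2 - 2·t + 5 and substituting t = 2, we find v = -111.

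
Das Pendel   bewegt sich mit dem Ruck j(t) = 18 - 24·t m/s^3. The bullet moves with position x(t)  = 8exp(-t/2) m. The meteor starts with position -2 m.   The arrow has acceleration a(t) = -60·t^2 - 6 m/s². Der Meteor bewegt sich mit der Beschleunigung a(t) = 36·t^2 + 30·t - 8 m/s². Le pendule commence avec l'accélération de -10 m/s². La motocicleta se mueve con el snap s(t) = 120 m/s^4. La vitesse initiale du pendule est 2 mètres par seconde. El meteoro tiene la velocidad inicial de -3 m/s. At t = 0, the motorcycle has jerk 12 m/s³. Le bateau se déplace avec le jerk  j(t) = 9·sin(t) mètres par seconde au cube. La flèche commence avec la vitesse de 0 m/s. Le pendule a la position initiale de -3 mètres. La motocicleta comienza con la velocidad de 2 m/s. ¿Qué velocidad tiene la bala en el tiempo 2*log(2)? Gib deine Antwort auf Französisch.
Nous devons dériver notre équation de la position x(t) = 8·exp(-t/2) 1 fois. La dérivée de la position donne la vitesse: v(t) = -4·exp(-t/2). Nous avons la vitesse v(t) = -4·exp(-t/2). En substituant t = 2*log(2): v(2*log(2)) = -2.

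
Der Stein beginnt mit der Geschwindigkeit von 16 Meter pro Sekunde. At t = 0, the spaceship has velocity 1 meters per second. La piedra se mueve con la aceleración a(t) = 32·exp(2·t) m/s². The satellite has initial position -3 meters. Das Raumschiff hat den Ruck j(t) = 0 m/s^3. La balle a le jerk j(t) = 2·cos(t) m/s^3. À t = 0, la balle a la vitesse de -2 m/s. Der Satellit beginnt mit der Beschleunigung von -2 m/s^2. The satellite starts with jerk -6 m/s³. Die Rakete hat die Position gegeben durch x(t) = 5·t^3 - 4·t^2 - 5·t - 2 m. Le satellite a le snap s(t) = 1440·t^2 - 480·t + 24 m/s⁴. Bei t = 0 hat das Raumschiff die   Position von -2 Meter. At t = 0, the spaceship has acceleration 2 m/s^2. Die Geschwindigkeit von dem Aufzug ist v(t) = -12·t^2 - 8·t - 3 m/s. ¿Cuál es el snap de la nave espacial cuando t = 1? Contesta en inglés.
Starting from jerk j(t) = 0, we take 1 derivative. Taking d/dt of j(t), we find s(t) = 0. From the given snap equation s(t) = 0, we substitute t = 1 to get s = 0.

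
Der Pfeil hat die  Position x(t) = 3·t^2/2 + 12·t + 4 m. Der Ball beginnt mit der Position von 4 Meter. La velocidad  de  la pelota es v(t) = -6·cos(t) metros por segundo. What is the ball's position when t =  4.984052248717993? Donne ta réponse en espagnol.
Para resolver esto, necesitamos tomar 1 integral de nuestra ecuación de la velocidad v(t) = -6·cos(t). La integral de la velocidad es la posición. Usando x(0) = 4, obtenemos x(t) = 4 - 6·sin(t). De la ecuación de la posición x(t) = 4 - 6·sin(t), sustituimos t = 4.984052248717993 para obtener x = 9.77995550500629.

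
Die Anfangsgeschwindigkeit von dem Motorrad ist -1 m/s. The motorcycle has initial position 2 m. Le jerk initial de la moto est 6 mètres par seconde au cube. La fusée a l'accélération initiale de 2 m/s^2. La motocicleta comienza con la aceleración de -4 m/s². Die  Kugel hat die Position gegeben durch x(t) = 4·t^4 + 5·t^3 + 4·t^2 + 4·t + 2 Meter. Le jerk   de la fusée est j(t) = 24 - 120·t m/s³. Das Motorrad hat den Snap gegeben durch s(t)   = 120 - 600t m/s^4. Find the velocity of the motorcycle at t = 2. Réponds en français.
Pour résoudre ceci, nous devons prendre 3 intégrales de notre équation du snap s(t) = 120 - 600·t. La primitive du snap est le jerk. En utilisant j(0) = 6, nous obtenons j(t) = -300·t^2 + 120·t + 6. L'intégrale du jerk est l'accélération. En utilisant a(0) = -4, nous obtenons a(t) = -100·t^3 + 60·t^2 + 6·t - 4. La primitive de l'accélération, avec v(0) = -1, donne la vitesse: v(t) = -25·t^4 + 20·t^3 + 3·t^2 - 4·t - 1. En utilisant v(t) = -25·t^4 + 20·t^3 + 3·t^2 - 4·t - 1 et en substituant t = 2, nous trouvons v = -237.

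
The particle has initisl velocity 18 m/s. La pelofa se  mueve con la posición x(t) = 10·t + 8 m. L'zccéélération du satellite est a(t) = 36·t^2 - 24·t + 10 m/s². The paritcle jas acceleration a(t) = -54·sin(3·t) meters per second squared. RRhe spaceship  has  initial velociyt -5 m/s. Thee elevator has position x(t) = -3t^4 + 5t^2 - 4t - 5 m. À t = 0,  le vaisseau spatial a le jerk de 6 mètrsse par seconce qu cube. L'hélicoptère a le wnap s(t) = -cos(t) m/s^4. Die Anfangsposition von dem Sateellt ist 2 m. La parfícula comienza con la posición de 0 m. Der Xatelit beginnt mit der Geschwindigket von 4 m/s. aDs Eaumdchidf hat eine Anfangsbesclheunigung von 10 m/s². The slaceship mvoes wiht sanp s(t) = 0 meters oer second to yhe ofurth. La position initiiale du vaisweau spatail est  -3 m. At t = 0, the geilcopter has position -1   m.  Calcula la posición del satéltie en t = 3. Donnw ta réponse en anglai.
To find the answer, we compute 2 integrals of a(t) = 36·t^2 - 24·t + 10. Integrating acceleration and using the initial condition v(0) = 4, we get v(t) = 12·t^3 - 12·t^2 + 10·t + 4. The integral of velocity is position. Using x(0) = 2, we get x(t) = 3·t^4 - 4·t^3 + 5·t^2 + 4·t + 2. Using x(t) = 3·t^4 - 4·t^3 + 5·t^2 + 4·t + 2 and substituting t = 3, we find x = 194.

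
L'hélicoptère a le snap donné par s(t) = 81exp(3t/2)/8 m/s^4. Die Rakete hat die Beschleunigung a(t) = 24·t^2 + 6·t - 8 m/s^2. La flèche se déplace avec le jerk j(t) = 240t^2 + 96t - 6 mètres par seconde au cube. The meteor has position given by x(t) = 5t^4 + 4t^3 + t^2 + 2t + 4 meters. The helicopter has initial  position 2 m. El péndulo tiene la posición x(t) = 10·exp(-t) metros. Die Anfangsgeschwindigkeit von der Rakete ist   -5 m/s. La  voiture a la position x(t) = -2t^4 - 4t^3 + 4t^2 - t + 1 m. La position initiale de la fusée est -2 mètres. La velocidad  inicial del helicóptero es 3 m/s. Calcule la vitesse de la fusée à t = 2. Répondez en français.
Nous devons trouver la primitive de notre équation de l'accélération a(t) = 24·t^2 + 6·t - 8 1 fois. En prenant ∫a(t)dt et en appliquant v(0) = -5, nous trouvons v(t) = 8·t^3 + 3·t^2 - 8·t - 5. Nous avons la vitesse v(t) = 8·t^3 + 3·t^2 - 8·t - 5. En substituant t = 2: v(2) = 55.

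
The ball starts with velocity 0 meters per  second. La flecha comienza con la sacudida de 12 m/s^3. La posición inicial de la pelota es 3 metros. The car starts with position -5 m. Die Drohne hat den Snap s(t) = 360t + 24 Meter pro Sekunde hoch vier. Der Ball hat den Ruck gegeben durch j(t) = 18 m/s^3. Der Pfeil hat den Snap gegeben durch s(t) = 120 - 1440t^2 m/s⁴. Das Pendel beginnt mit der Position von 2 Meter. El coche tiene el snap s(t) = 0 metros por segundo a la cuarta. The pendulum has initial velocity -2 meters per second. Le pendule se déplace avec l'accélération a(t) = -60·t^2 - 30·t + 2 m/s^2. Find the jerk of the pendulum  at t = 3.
We must differentiate our acceleration equation a(t) = -60·t^2 - 30·t + 2 1 time. The derivative of acceleration gives jerk: j(t) = -120·t - 30. From the given jerk equation j(t) = -120·t - 30, we substitute t = 3 to get j = -390.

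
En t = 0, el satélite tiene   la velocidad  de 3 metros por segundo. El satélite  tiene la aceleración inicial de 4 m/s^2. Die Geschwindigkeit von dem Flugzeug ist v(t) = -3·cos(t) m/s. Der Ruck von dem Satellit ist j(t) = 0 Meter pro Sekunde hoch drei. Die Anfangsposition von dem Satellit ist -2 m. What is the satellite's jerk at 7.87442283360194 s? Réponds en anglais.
Using j(t) = 0 and substituting t = 7.87442283360194, we find j = 0.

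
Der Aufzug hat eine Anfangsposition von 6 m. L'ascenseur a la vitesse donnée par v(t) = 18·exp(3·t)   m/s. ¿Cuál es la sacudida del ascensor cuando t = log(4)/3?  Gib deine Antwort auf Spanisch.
Partiendo de la velocidad v(t) = 18·exp(3·t), tomamos 2 derivadas. La derivada de la velocidad da la aceleración: a(t) = 54·exp(3·t). Tomando d/dt de a(t), encontramos j(t) = 162·exp(3·t). Usando j(t) = 162·exp(3·t) y sustituyendo t = log(4)/3, encontramos j = 648.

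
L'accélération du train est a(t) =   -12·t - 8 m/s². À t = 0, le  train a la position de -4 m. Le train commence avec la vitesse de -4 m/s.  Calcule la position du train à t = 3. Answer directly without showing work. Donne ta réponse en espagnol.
La posición en t = 3 es x = -106.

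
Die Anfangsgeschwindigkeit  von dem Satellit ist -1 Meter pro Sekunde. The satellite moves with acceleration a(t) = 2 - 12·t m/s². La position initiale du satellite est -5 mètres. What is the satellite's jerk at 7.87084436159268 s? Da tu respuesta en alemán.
Wir müssen unsere Gleichung für die Beschleunigung a(t) = 2 - 12·t 1-mal ableiten. Die Ableitung von der Beschleunigung ergibt den Ruck: j(t) = -12. Aus der Gleichung für den Ruck j(t) = -12, setzen wir t = 7.87084436159268 ein und erhalten j = -12.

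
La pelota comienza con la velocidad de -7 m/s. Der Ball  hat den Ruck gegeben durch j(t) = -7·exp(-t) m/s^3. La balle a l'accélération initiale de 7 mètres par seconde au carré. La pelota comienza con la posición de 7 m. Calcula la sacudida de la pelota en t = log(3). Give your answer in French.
En utilisant j(t) = -7·exp(-t) et en substituant t = log(3), nous trouvons j = -7/3.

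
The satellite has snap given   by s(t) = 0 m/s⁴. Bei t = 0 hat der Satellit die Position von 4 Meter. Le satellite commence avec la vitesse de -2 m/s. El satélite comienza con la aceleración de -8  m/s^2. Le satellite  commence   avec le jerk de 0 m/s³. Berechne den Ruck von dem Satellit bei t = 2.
Um dies zu lösen, müssen wir 1 Stammfunktion unserer Gleichung für den Snap s(t) = 0 finden. Die Stammfunktion von dem Snap, mit j(0) = 0, ergibt den Ruck: j(t) = 0. Aus der Gleichung für den Ruck j(t) = 0, setzen wir t = 2 ein und erhalten j = 0.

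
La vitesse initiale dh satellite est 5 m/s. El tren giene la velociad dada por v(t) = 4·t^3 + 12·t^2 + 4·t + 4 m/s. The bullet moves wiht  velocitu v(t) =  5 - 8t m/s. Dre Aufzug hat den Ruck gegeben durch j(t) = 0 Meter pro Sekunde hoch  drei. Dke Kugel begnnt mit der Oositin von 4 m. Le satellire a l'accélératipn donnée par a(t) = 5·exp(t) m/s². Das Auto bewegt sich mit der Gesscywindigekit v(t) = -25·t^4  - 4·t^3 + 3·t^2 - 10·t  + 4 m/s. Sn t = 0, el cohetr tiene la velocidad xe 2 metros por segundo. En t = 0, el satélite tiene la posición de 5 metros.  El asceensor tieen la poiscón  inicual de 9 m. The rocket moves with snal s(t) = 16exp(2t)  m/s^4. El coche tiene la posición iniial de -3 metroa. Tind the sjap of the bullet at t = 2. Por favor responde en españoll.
Para resolver esto, necesitamos tomar 3 derivadas de nuestra ecuación de la velocidad v(t) = 5 - 8·t. Derivando la velocidad, obtenemos la aceleración: a(t) = -8. Tomando d/dt de a(t), encontramos j(t) = 0. Derivando la sacudida, obtenemos el snap: s(t) = 0. Tenemos el snap s(t) = 0. Sustituyendo t = 2: s(2) = 0.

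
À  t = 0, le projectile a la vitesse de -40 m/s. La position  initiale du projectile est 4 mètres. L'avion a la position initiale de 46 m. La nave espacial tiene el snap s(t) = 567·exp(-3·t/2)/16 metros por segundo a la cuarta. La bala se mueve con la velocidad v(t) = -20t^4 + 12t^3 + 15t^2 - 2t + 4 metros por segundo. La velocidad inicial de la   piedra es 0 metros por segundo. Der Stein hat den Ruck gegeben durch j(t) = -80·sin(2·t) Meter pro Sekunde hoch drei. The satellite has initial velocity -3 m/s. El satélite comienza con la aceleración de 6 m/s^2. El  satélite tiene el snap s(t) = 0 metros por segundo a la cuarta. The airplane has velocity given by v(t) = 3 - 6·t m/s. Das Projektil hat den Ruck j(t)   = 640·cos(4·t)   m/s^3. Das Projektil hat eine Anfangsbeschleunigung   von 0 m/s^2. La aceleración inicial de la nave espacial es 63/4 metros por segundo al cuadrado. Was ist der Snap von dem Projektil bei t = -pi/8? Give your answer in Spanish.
Para resolver esto, necesitamos tomar 1 derivada de nuestra ecuación de la sacudida j(t) = 640·cos(4·t). Tomando d/dt de j(t), encontramos s(t) = -2560·sin(4·t). Usando s(t) = -2560·sin(4·t) y sustituyendo t = -pi/8, encontramos s = 2560.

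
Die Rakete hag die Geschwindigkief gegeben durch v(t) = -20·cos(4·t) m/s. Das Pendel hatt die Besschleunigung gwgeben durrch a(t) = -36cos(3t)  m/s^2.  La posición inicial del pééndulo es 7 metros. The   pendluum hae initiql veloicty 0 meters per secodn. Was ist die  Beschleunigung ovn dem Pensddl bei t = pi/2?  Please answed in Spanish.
De la ecuación de la aceleración a(t) = -36·cos(3·t), sustituimos t = pi/2 para obtener a = 0.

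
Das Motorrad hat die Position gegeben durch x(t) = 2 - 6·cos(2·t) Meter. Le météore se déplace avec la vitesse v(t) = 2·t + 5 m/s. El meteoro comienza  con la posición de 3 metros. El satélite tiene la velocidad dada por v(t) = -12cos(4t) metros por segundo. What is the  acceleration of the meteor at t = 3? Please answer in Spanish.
Partiendo de la velocidad v(t) = 2·t + 5, tomamos 1 derivada. La derivada de la velocidad da la aceleración: a(t) = 2. Usando a(t) = 2 y sustituyendo t = 3, encontramos a = 2.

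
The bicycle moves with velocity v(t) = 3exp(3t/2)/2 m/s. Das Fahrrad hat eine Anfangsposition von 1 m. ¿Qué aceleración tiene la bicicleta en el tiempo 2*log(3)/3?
Partiendo de la velocidad v(t) = 3·exp(3·t/2)/2, tomamos 1 derivada. Tomando d/dt de v(t), encontramos a(t) = 9·exp(3·t/2)/4. Tenemos la aceleración a(t) = 9·exp(3·t/2)/4. Sustituyendo t = 2*log(3)/3: a(2*log(3)/3) = 27/4.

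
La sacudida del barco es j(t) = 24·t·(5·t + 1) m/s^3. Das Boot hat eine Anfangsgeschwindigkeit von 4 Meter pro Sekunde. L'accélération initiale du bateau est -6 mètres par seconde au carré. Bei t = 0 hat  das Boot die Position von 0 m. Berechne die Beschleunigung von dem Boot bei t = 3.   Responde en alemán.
Wir müssen die Stammfunktion unserer Gleichung für den Ruck j(t) = 24·t·(5·t + 1) 1-mal finden. Mit ∫j(t)dt und Anwendung von a(0) = -6, finden wir a(t) = 40·t^3 + 12·t^2 - 6. Aus der Gleichung für die Beschleunigung a(t) = 40·t^3 + 12·t^2 - 6, setzen wir t = 3 ein und erhalten a = 1182.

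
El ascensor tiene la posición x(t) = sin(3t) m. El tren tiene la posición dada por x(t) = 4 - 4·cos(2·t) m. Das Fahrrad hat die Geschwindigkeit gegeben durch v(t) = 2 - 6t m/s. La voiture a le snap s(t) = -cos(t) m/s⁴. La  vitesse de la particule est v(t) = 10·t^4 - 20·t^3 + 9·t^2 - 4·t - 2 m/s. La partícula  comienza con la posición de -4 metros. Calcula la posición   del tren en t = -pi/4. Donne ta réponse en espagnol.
Tenemos la posición x(t) = 4 - 4·cos(2·t). Sustituyendo t = -pi/4: x(-pi/4) = 4.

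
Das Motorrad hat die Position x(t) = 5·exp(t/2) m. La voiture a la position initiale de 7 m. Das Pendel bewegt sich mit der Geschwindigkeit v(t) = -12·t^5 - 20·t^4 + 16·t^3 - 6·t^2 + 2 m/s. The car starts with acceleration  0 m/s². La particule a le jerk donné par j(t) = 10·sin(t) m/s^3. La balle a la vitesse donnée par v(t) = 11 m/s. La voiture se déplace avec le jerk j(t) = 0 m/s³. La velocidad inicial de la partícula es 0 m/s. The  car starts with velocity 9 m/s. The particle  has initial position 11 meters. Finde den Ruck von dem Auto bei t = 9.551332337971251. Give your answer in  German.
Mit j(t) = 0 und Einsetzen von t = 9.551332337971251, finden wir j = 0.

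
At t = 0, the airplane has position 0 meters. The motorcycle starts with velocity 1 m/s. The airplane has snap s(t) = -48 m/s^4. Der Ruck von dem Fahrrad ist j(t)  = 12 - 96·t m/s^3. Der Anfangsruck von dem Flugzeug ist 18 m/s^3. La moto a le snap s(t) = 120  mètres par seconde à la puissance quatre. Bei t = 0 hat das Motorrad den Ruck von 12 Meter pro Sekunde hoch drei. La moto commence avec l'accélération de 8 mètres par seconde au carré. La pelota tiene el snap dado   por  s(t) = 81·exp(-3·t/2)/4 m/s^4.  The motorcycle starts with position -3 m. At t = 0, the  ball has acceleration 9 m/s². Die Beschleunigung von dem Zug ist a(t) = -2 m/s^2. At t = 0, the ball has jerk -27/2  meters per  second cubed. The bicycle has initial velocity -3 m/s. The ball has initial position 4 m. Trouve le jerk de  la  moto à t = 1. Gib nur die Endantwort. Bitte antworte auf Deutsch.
Die Antwort ist 132.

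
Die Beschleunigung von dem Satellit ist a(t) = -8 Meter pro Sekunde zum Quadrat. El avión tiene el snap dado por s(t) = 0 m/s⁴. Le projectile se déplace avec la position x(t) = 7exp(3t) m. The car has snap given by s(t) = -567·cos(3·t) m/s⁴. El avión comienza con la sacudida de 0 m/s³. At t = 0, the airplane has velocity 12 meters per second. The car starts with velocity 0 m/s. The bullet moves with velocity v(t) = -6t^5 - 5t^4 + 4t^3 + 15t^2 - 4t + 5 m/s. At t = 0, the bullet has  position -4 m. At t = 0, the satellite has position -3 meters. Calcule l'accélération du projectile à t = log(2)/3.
Nous devons dériver notre équation de la position x(t) = 7·exp(3·t) 2 fois. En dérivant la position, nous obtenons la vitesse: v(t) = 21·exp(3·t). En prenant d/dt de v(t), nous trouvons a(t) = 63·exp(3·t). De l'équation de l'accélération a(t) = 63·exp(3·t), nous substituons t = log(2)/3 pour obtenir a = 126.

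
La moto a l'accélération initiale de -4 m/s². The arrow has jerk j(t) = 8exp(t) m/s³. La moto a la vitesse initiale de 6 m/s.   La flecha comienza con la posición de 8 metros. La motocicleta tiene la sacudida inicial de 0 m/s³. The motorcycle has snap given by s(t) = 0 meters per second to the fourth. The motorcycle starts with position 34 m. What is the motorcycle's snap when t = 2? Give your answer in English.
Using s(t) = 0 and substituting t = 2, we find s = 0.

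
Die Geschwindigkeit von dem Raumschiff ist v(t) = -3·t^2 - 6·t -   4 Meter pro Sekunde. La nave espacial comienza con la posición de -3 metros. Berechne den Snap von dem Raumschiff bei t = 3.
Ausgehend von der Geschwindigkeit v(t) = -3·t^2 - 6·t - 4, nehmen wir 3 Ableitungen. Mit d/dt von v(t) finden wir a(t) = -6·t - 6. Mit d/dt von a(t) finden wir j(t) = -6. Mit d/dt von j(t) finden wir s(t) = 0. Aus der Gleichung für den Snap s(t) = 0, setzen wir t = 3 ein und erhalten s = 0.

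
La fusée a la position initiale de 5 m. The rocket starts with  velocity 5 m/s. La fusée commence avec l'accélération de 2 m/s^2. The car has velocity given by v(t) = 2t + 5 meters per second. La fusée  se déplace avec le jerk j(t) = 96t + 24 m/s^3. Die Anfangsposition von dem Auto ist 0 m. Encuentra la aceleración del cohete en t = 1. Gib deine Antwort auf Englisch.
To find the answer, we compute 1 integral of j(t) = 96·t + 24. The antiderivative of jerk is acceleration. Using a(0) = 2, we get a(t) = 48·t^2 + 24·t + 2. Using a(t) = 48·t^2 + 24·t + 2 and substituting t = 1, we find a = 74.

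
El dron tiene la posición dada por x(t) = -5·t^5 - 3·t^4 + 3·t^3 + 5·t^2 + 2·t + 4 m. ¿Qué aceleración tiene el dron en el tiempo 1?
Para resolver esto, necesitamos tomar 2 derivadas de nuestra ecuación de la posición x(t) = -5·t^5 - 3·t^4 + 3·t^3 + 5·t^2 + 2·t + 4. Tomando d/dt de x(t), encontramos v(t) = -25·t^4 - 12·t^3 + 9·t^2 + 10·t + 2. Tomando d/dt de v(t), encontramos a(t) = -100·t^3 - 36·t^2 + 18·t + 10. Usando a(t) = -100·t^3 - 36·t^2 + 18·t + 10 y sustituyendo t = 1, encontramos a = -108.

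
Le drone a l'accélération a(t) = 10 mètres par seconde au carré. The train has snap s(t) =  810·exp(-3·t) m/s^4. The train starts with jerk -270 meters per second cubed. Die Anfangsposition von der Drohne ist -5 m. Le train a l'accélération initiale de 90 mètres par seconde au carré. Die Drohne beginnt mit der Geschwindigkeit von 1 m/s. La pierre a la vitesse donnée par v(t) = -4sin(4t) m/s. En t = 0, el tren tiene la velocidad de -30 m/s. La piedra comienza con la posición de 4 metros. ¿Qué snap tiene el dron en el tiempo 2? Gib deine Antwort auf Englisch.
We must differentiate our acceleration equation a(t) = 10 2 times. Taking d/dt of a(t), we find j(t) = 0. Differentiating jerk, we get snap: s(t) = 0. Using s(t) = 0 and substituting t = 2, we find s = 0.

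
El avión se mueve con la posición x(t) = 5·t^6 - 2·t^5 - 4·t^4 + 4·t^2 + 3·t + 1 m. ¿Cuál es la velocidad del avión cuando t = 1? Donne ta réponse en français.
Nous devons dériver notre équation de la position x(t) = 5·t^6 - 2·t^5 - 4·t^4 + 4·t^2 + 3·t + 1 1 fois. En prenant d/dt de x(t), nous trouvons v(t) = 30·t^5 - 10·t^4 - 16·t^3 + 8·t + 3. De l'équation de la vitesse v(t) = 30·t^5 - 10·t^4 - 16·t^3 + 8·t + 3, nous substituons t = 1 pour obtenir v = 15.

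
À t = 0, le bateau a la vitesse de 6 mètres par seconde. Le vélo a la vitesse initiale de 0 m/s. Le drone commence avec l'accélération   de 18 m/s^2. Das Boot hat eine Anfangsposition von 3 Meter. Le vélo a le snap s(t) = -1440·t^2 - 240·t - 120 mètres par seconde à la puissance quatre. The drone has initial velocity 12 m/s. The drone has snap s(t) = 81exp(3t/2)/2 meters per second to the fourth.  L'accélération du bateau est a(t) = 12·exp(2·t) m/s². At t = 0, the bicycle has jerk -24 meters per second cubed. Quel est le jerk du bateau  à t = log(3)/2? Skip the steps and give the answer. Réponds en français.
La réponse est 72.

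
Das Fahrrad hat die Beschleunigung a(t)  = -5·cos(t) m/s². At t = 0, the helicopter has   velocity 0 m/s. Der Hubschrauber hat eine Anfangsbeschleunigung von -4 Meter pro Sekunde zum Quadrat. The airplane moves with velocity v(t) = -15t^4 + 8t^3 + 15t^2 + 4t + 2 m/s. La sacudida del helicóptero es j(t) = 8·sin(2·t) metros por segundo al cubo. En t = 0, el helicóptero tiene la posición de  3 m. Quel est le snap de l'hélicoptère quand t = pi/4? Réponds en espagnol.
Para resolver esto, necesitamos tomar 1 derivada de nuestra ecuación de la sacudida j(t) = 8·sin(2·t). Tomando d/dt de j(t), encontramos s(t) = 16·cos(2·t). Usando s(t) = 16·cos(2·t) y sustituyendo t = pi/4, encontramos s = 0.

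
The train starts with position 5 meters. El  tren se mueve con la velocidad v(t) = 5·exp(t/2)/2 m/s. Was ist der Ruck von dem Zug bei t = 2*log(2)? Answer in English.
To solve this, we need to take 2 derivatives of our velocity equation v(t) = 5·exp(t/2)/2. Differentiating velocity, we get acceleration: a(t) = 5·exp(t/2)/4. Differentiating acceleration, we get jerk: j(t) = 5·exp(t/2)/8. From the given jerk equation j(t) = 5·exp(t/2)/8, we substitute t = 2*log(2) to get j = 5/4.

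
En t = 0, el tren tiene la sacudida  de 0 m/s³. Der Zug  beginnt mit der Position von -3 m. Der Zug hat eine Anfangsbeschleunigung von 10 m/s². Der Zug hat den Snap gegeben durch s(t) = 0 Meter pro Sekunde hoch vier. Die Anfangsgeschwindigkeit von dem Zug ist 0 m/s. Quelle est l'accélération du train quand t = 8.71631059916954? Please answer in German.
Wir müssen das Integral unserer Gleichung für den Snap s(t) = 0 2-mal finden. Das Integral von dem Snap ist der Ruck. Mit j(0) = 0 erhalten wir j(t) = 0. Das Integral von dem Ruck ist die Beschleunigung. Mit a(0) = 10 erhalten wir a(t) = 10. Wir haben die Beschleunigung a(t) = 10. Durch Einsetzen von t = 8.71631059916954: a(8.71631059916954) = 10.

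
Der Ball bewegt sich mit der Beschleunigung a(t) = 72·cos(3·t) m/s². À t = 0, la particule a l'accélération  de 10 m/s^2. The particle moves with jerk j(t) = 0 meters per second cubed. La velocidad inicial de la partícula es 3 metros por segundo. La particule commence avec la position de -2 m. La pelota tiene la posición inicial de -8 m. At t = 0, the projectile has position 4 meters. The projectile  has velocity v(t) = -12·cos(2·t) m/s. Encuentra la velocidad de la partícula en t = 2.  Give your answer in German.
Um dies zu lösen, müssen wir 2 Stammfunktionen unserer Gleichung für den Ruck j(t) = 0 finden. Mit ∫j(t)dt und Anwendung von a(0) = 10, finden wir a(t) = 10. Die Stammfunktion von der Beschleunigung ist die Geschwindigkeit. Mit v(0) = 3 erhalten wir v(t) = 10·t + 3. Wir haben die Geschwindigkeit v(t) = 10·t + 3. Durch Einsetzen von t = 2: v(2) = 23.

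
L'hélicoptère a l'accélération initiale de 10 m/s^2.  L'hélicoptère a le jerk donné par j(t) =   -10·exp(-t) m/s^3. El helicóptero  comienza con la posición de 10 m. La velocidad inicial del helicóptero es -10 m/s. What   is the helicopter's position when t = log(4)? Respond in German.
Um dies zu lösen, müssen wir 3 Stammfunktionen unserer Gleichung für den Ruck j(t) = -10·exp(-t) finden. Durch Integration von dem Ruck und Verwendung der Anfangsbedingung a(0) = 10, erhalten wir a(t) = 10·exp(-t). Durch Integration von der Beschleunigung und Verwendung der Anfangsbedingung v(0) = -10, erhalten wir v(t) = -10·exp(-t). Durch Integration von der Geschwindigkeit und Verwendung der Anfangsbedingung x(0) = 10, erhalten wir x(t) = 10·exp(-t). Wir haben die Position x(t) = 10·exp(-t). Durch Einsetzen von t = log(4): x(log(4)) = 5/2.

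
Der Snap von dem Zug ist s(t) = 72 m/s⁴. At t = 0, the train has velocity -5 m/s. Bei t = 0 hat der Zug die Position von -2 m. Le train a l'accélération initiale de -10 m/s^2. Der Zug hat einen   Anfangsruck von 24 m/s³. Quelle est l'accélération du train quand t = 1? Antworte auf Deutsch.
Um dies zu lösen, müssen wir 2 Integrale unserer Gleichung für den Snap s(t) = 72 finden. Das Integral von dem Snap, mit j(0) = 24, ergibt den Ruck: j(t) = 72·t + 24. Mit ∫j(t)dt und Anwendung von a(0) = -10, finden wir a(t) = 36·t^2 + 24·t - 10. Wir haben die Beschleunigung a(t) = 36·t^2 + 24·t - 10. Durch Einsetzen von t = 1: a(1) = 50.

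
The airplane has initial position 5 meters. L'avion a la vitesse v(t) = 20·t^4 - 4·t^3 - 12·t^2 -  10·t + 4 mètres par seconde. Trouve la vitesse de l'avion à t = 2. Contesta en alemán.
Aus der Gleichung für die Geschwindigkeit v(t) = 20·t^4 - 4·t^3 - 12·t^2 - 10·t + 4, setzen wir t = 2 ein und erhalten v = 224.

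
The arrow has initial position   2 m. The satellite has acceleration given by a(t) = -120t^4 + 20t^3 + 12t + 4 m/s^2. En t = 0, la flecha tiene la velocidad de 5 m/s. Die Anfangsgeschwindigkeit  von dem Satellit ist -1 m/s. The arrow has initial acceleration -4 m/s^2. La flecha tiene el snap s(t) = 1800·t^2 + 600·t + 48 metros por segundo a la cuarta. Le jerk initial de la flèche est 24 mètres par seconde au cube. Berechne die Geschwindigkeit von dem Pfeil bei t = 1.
Wir müssen das Integral unserer Gleichung für den Snap s(t) = 1800·t^2 + 600·t + 48 3-mal finden. Das Integral von dem Snap, mit j(0) = 24, ergibt den Ruck: j(t) = 600·t^3 + 300·t^2 + 48·t + 24. Mit ∫j(t)dt und Anwendung von a(0) = -4, finden wir a(t) = 150·t^4 + 100·t^3 + 24·t^2 + 24·t - 4. Das Integral von der Beschleunigung, mit v(0) = 5, ergibt die Geschwindigkeit: v(t) = 30·t^5 + 25·t^4 + 8·t^3 + 12·t^2 - 4·t + 5. Aus der Gleichung für die Geschwindigkeit v(t) = 30·t^5 + 25·t^4 + 8·t^3 + 12·t^2 - 4·t + 5, setzen wir t = 1 ein und erhalten v = 76.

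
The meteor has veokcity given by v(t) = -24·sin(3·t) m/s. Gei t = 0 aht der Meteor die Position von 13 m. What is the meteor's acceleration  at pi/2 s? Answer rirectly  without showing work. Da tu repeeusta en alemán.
Bei t = pi/2, a = 0.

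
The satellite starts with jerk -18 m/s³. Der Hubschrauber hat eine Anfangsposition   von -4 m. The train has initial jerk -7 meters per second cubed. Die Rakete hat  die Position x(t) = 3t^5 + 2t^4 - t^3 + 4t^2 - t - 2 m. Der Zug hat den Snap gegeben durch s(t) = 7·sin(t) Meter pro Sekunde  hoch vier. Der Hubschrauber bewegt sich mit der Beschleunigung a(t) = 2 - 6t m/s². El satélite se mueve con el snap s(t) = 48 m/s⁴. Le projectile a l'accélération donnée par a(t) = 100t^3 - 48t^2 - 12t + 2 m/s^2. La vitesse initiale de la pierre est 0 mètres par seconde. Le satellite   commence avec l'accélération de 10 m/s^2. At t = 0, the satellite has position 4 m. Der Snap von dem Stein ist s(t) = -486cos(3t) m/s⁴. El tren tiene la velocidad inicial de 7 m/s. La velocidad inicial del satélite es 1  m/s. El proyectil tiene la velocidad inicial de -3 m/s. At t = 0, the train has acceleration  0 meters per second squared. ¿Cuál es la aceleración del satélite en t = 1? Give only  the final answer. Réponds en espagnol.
a(1) = 16.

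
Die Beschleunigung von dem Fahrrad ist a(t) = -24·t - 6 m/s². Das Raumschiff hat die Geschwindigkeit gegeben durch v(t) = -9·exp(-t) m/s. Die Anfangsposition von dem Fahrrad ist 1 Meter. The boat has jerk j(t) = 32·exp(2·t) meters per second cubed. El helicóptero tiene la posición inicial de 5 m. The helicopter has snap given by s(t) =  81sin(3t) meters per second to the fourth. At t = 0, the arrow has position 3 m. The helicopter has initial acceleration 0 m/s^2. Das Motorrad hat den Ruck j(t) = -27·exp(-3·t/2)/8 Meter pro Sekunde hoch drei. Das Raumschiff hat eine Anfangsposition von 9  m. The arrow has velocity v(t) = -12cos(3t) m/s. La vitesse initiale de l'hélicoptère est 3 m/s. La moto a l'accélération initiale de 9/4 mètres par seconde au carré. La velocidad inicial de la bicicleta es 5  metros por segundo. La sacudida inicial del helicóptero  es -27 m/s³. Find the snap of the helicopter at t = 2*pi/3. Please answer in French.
En utilisant s(t) = 81·sin(3·t) et en substituant t = 2*pi/3, nous trouvons s = 0.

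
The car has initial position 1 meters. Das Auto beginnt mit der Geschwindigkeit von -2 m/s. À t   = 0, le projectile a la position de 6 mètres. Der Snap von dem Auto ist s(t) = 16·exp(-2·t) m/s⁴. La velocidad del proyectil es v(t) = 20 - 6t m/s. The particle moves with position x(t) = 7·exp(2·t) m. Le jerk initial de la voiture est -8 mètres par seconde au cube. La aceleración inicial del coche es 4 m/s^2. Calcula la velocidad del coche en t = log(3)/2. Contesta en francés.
Nous devons intégrer notre équation du snap s(t) = 16·exp(-2·t) 3 fois. L'intégrale du snap, avec j(0) = -8, donne le jerk: j(t) = -8·exp(-2·t). En intégrant le jerk et en utilisant la condition initiale a(0) = 4, nous obtenons a(t) = 4·exp(-2·t). L'intégrale de l'accélération est la vitesse. En utilisant v(0) = -2, nous obtenons v(t) = -2·exp(-2·t). De l'équation de la vitesse v(t) = -2·exp(-2·t), nous substituons t = log(3)/2 pour obtenir v = -2/3.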